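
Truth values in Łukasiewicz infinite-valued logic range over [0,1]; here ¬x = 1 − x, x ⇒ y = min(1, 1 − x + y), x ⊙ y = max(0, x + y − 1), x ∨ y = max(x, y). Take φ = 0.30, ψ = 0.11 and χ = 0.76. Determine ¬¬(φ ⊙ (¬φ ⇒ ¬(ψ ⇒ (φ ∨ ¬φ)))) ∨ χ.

0.76

¬φ = 1 − 0.30 = 0.70
φ ∨ ¬φ = max(0.30, 0.70) = 0.70
ψ ⇒ (φ ∨ ¬φ) = min(1, 1 − 0.11 + 0.70) = min(1, 1.59) = 1.00
¬(ψ ⇒ (φ ∨ ¬φ)) = 1 − 1.00 = 0.00
¬φ ⇒ ¬(ψ ⇒ (φ ∨ ¬φ)) = min(1, 1 − 0.70 + 0.00) = min(1, 0.30) = 0.30
φ ⊙ (¬φ ⇒ ¬(ψ ⇒ (φ ∨ ¬φ))) = max(0, 0.30 + 0.30 − 1) = max(0, -0.40) = 0.00
¬(φ ⊙ (¬φ ⇒ ¬(ψ ⇒ (φ ∨ ¬φ)))) = 1 − 0.00 = 1.00
¬¬(φ ⊙ (¬φ ⇒ ¬(ψ ⇒ (φ ∨ ¬φ)))) = 1 − 1.00 = 0.00
¬¬(φ ⊙ (¬φ ⇒ ¬(ψ ⇒ (φ ∨ ¬φ)))) ∨ χ = max(0.00, 0.76) = 0.76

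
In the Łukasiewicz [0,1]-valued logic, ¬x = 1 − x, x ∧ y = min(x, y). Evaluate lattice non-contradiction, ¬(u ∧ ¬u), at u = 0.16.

0.84

¬u = 1 − 0.16 = 0.84
u ∧ ¬u = min(0.16, 0.84) = 0.16
¬(u ∧ ¬u) = 1 − 0.16 = 0.84
(The value 0.84 < 1 shows this instance is not satisfied; not a Ł∞-tautology — its value is 1 − min(a, 1−a).)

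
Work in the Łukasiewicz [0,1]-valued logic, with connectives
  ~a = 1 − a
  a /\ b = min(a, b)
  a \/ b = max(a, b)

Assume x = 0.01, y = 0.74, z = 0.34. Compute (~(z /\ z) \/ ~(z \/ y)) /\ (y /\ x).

0.01

z /\ z = min(0.34, 0.34) = 0.34
~(z /\ z) = 1 − 0.34 = 0.66
z \/ y = max(0.34, 0.74) = 0.74
~(z \/ y) = 1 − 0.74 = 0.26
~(z /\ z) \/ ~(z \/ y) = max(0.66, 0.26) = 0.66
y /\ x = min(0.74, 0.01) = 0.01
(~(z /\ z) \/ ~(z \/ y)) /\ (y /\ x) = min(0.66, 0.01) = 0.01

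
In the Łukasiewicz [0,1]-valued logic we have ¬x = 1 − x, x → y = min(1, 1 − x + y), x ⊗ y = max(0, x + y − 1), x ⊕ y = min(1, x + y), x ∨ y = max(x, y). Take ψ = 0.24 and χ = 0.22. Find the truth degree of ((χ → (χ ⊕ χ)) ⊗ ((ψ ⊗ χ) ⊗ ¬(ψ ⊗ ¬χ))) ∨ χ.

χ ⊕ χ = min(1, 0.22 + 0.22) = min(1, 0.44) = 0.44
χ → (χ ⊕ χ) = min(1, 1 − 0.22 + 0.44) = min(1, 1.22) = 1.00
ψ ⊗ χ = max(0, 0.24 + 0.22 − 1) = max(0, -0.54) = 0.00
¬χ = 1 − 0.22 = 0.78
ψ ⊗ ¬χ = max(0, 0.24 + 0.78 − 1) = max(0, 0.02) = 0.02
¬(ψ ⊗ ¬χ) = 1 − 0.02 = 0.98
(ψ ⊗ χ) ⊗ ¬(ψ ⊗ ¬χ) = max(0, 0.00 + 0.98 − 1) = max(0, -0.02) = 0.00
(χ → (χ ⊕ χ)) ⊗ ((ψ ⊗ χ) ⊗ ¬(ψ ⊗ ¬χ)) = max(0, 1.00 + 0.00 − 1) = max(0, 0.00) = 0.00
((χ → (χ ⊕ χ)) ⊗ ((ψ ⊗ χ) ⊗ ¬(ψ ⊗ ¬χ))) ∨ χ = max(0.00, 0.22) = 0.22

0.22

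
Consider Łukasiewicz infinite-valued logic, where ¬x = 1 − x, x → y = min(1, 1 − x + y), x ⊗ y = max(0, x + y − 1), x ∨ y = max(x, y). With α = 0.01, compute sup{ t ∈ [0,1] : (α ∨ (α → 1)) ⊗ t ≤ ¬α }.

α → 1 = min(1, 1 − 0.01 + 1.00) = min(1, 1.99) = 1.00
α ∨ (α → 1) = max(0.01, 1.00) = 1.00
So the left factor is α ∨ (α → 1) = 1.00.
¬α = 1 − 0.01 = 0.99
So the right-hand bound is ¬α = 0.99.
The residuum of the Łukasiewicz t-norm gives the supremum: min(1, 1 − 1.00 + 0.99).
1 − 1.00 + 0.99 = 0.99, so t = min(1, 0.99) = 0.99.
Check: 1.00 ⊗ 0.99 = max(0, 0.99) = 0.99 ≤ 0.99.

0.99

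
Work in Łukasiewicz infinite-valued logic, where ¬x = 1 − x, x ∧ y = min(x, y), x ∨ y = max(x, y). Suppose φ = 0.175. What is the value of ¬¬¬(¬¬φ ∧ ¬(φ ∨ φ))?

¬φ = 1 − 0.175 = 0.825
¬¬φ = 1 − 0.825 = 0.175
φ ∨ φ = max(0.175, 0.175) = 0.175
¬(φ ∨ φ) = 1 − 0.175 = 0.825
¬¬φ ∧ ¬(φ ∨ φ) = min(0.175, 0.825) = 0.175
¬(¬¬φ ∧ ¬(φ ∨ φ)) = 1 − 0.175 = 0.825
¬¬(¬¬φ ∧ ¬(φ ∨ φ)) = 1 − 0.825 = 0.175
¬¬¬(¬¬φ ∧ ¬(φ ∨ φ)) = 1 − 0.175 = 0.825

0.825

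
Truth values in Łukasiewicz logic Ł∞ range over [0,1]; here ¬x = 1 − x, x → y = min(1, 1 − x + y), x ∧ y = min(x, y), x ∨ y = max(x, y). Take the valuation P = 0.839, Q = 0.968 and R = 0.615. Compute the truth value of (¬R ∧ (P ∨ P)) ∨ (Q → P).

¬R = 1 − 0.615 = 0.385
P ∨ P = max(0.839, 0.839) = 0.839
¬R ∧ (P ∨ P) = min(0.385, 0.839) = 0.385
Q → P = min(1, 1 − 0.968 + 0.839) = min(1, 0.871) = 0.871
(¬R ∧ (P ∨ P)) ∨ (Q → P) = max(0.385, 0.871) = 0.871

0.871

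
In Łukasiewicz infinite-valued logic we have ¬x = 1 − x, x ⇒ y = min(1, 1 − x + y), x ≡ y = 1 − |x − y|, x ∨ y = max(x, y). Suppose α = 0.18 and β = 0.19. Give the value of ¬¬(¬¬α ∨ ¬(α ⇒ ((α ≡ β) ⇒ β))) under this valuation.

0.18

¬α = 1 − 0.18 = 0.82
¬¬α = 1 − 0.82 = 0.18
α ≡ β = 1 − |0.18 − 0.19| = 1 − 0.01 = 0.99
(α ≡ β) ⇒ β = min(1, 1 − 0.99 + 0.19) = min(1, 0.20) = 0.20
α ⇒ ((α ≡ β) ⇒ β) = min(1, 1 − 0.18 + 0.20) = min(1, 1.02) = 1.00
¬(α ⇒ ((α ≡ β) ⇒ β)) = 1 − 1.00 = 0.00
¬¬α ∨ ¬(α ⇒ ((α ≡ β) ⇒ β)) = max(0.18, 0.00) = 0.18
¬(¬¬α ∨ ¬(α ⇒ ((α ≡ β) ⇒ β))) = 1 − 0.18 = 0.82
¬¬(¬¬α ∨ ¬(α ⇒ ((α ≡ β) ⇒ β))) = 1 − 0.82 = 0.18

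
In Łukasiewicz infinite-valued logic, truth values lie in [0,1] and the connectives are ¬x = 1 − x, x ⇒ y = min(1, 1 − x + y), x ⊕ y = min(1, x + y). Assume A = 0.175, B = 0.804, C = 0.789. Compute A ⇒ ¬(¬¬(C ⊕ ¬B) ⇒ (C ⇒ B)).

¬B = 1 − 0.804 = 0.196
C ⊕ ¬B = min(1, 0.789 + 0.196) = min(1, 0.985) = 0.985
¬(C ⊕ ¬B) = 1 − 0.985 = 0.015
¬¬(C ⊕ ¬B) = 1 − 0.015 = 0.985
C ⇒ B = min(1, 1 − 0.789 + 0.804) = min(1, 1.015) = 1.000
¬¬(C ⊕ ¬B) ⇒ (C ⇒ B) = min(1, 1 − 0.985 + 1.000) = min(1, 1.015) = 1.000
¬(¬¬(C ⊕ ¬B) ⇒ (C ⇒ B)) = 1 − 1.000 = 0.000
A ⇒ ¬(¬¬(C ⊕ ¬B) ⇒ (C ⇒ B)) = min(1, 1 − 0.175 + 0.000) = min(1, 0.825) = 0.825

0.825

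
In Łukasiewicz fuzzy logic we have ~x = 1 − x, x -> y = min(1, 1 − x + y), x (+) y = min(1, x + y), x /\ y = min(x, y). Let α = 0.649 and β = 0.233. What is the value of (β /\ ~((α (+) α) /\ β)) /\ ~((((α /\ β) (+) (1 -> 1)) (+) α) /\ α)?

α (+) α = min(1, 0.649 + 0.649) = min(1, 1.298) = 1.000
(α (+) α) /\ β = min(1.000, 0.233) = 0.233
~((α (+) α) /\ β) = 1 − 0.233 = 0.767
β /\ ~((α (+) α) /\ β) = min(0.233, 0.767) = 0.233
α /\ β = min(0.649, 0.233) = 0.233
1 -> 1 = min(1, 1 − 1.000 + 1.000) = min(1, 1.000) = 1.000
(α /\ β) (+) (1 -> 1) = min(1, 0.233 + 1.000) = min(1, 1.233) = 1.000
((α /\ β) (+) (1 -> 1)) (+) α = min(1, 1.000 + 0.649) = min(1, 1.649) = 1.000
(((α /\ β) (+) (1 -> 1)) (+) α) /\ α = min(1.000, 0.649) = 0.649
~((((α /\ β) (+) (1 -> 1)) (+) α) /\ α) = 1 − 0.649 = 0.351
(β /\ ~((α (+) α) /\ β)) /\ ~((((α /\ β) (+) (1 -> 1)) (+) α) /\ α) = min(0.233, 0.351) = 0.233

0.233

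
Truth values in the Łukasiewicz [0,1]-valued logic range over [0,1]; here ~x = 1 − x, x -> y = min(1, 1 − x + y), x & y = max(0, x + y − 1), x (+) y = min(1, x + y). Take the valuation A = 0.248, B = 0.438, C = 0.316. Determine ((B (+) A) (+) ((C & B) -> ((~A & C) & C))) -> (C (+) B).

B (+) A = min(1, 0.438 + 0.248) = min(1, 0.686) = 0.686
C & B = max(0, 0.316 + 0.438 − 1) = max(0, -0.246) = 0.000
~A = 1 − 0.248 = 0.752
~A & C = max(0, 0.752 + 0.316 − 1) = max(0, 0.068) = 0.068
(~A & C) & C = max(0, 0.068 + 0.316 − 1) = max(0, -0.616) = 0.000
(C & B) -> ((~A & C) & C) = min(1, 1 − 0.000 + 0.000) = min(1, 1.000) = 1.000
(B (+) A) (+) ((C & B) -> ((~A & C) & C)) = min(1, 0.686 + 1.000) = min(1, 1.686) = 1.000
C (+) B = min(1, 0.316 + 0.438) = min(1, 0.754) = 0.754
((B (+) A) (+) ((C & B) -> ((~A & C) & C))) -> (C (+) B) = min(1, 1 − 1.000 + 0.754) = min(1, 0.754) = 0.754

0.754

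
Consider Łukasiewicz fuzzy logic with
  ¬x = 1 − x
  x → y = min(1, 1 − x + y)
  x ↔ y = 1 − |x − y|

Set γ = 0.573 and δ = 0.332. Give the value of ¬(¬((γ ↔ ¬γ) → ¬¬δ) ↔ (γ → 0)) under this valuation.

¬γ = 1 − 0.573 = 0.427
γ ↔ ¬γ = 1 − |0.573 − 0.427| = 1 − 0.146 = 0.854
¬δ = 1 − 0.332 = 0.668
¬¬δ = 1 − 0.668 = 0.332
(γ ↔ ¬γ) → ¬¬δ = min(1, 1 − 0.854 + 0.332) = min(1, 0.478) = 0.478
¬((γ ↔ ¬γ) → ¬¬δ) = 1 − 0.478 = 0.522
γ → 0 = min(1, 1 − 0.573 + 0.000) = min(1, 0.427) = 0.427
¬((γ ↔ ¬γ) → ¬¬δ) ↔ (γ → 0) = 1 − |0.522 − 0.427| = 1 − 0.095 = 0.905
¬(¬((γ ↔ ¬γ) → ¬¬δ) ↔ (γ → 0)) = 1 − 0.905 = 0.095

0.095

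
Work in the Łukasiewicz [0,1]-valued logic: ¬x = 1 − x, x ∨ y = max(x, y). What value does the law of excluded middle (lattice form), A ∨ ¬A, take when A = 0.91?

0.91

¬A = 1 − 0.91 = 0.09
A ∨ ¬A = max(0.91, 0.09) = 0.91
(The value 0.91 < 1 shows this instance is not satisfied; not a Ł∞-tautology — its value is max(a, 1−a).)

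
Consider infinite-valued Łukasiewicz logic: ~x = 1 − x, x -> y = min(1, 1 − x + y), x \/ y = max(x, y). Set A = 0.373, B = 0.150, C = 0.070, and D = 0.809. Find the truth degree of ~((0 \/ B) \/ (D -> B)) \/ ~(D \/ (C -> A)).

0 \/ B = max(0.000, 0.150) = 0.150
D -> B = min(1, 1 − 0.809 + 0.150) = min(1, 0.341) = 0.341
(0 \/ B) \/ (D -> B) = max(0.150, 0.341) = 0.341
~((0 \/ B) \/ (D -> B)) = 1 − 0.341 = 0.659
C -> A = min(1, 1 − 0.070 + 0.373) = min(1, 1.303) = 1.000
D \/ (C -> A) = max(0.809, 1.000) = 1.000
~(D \/ (C -> A)) = 1 − 1.000 = 0.000
~((0 \/ B) \/ (D -> B)) \/ ~(D \/ (C -> A)) = max(0.659, 0.000) = 0.659

0.659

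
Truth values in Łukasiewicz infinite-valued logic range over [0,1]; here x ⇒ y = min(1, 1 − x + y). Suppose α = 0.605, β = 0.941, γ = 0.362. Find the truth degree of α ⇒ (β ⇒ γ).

β ⇒ γ = min(1, 1 − 0.941 + 0.362) = min(1, 0.421) = 0.421
α ⇒ (β ⇒ γ) = min(1, 1 − 0.605 + 0.421) = min(1, 0.816) = 0.816

0.816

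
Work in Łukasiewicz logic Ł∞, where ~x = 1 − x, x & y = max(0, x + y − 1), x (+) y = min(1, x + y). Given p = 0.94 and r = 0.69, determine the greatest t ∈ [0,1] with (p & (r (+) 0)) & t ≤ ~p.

r (+) 0 = min(1, 0.69 + 0.00) = min(1, 0.69) = 0.69
p & (r (+) 0) = max(0, 0.94 + 0.69 − 1) = max(0, 0.63) = 0.63
So the left factor is p & (r (+) 0) = 0.63.
~p = 1 − 0.94 = 0.06
So the right-hand bound is ~p = 0.06.
The residuum of the Łukasiewicz t-norm gives the supremum: min(1, 1 − 0.63 + 0.06).
1 − 0.63 + 0.06 = 0.43, so t = min(1, 0.43) = 0.43.
Check: 0.63 & 0.43 = max(0, 0.06) = 0.06 ≤ 0.06.

0.43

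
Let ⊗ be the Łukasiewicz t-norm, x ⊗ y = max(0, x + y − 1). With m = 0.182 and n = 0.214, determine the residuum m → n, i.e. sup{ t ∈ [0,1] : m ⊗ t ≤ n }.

The residuum of the Łukasiewicz t-norm gives the supremum: min(1, 1 − 0.182 + 0.214).
1 − 0.182 + 0.214 = 1.032, so t = min(1, 1.032) = 1.000.
Check: 0.182 ⊗ 1.000 = max(0, 0.182) = 0.182 ≤ 0.214.

1.000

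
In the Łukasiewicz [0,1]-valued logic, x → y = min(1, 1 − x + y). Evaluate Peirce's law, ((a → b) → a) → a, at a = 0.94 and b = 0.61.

a → b = min(1, 1 − 0.94 + 0.61) = min(1, 0.67) = 0.67
(a → b) → a = min(1, 1 − 0.67 + 0.94) = min(1, 1.27) = 1.00
((a → b) → a) → a = min(1, 1 − 1.00 + 0.94) = min(1, 0.94) = 0.94
(The value 0.94 < 1 shows this instance is not satisfied; not a Ł∞-tautology in general.)

0.94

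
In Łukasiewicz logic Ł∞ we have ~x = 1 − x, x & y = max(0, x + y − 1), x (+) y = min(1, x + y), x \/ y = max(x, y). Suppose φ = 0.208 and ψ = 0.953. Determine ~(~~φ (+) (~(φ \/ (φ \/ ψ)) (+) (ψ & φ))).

~φ = 1 − 0.208 = 0.792
~~φ = 1 − 0.792 = 0.208
φ \/ ψ = max(0.208, 0.953) = 0.953
φ \/ (φ \/ ψ) = max(0.208, 0.953) = 0.953
~(φ \/ (φ \/ ψ)) = 1 − 0.953 = 0.047
ψ & φ = max(0, 0.953 + 0.208 − 1) = max(0, 0.161) = 0.161
~(φ \/ (φ \/ ψ)) (+) (ψ & φ) = min(1, 0.047 + 0.161) = min(1, 0.208) = 0.208
~~φ (+) (~(φ \/ (φ \/ ψ)) (+) (ψ & φ)) = min(1, 0.208 + 0.208) = min(1, 0.416) = 0.416
~(~~φ (+) (~(φ \/ (φ \/ ψ)) (+) (ψ & φ))) = 1 − 0.416 = 0.584

0.584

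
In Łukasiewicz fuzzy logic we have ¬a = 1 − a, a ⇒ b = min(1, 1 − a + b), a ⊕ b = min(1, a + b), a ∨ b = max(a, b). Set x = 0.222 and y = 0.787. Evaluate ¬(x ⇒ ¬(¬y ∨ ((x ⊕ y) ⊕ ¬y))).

0.222

¬y = 1 − 0.787 = 0.213
x ⊕ y = min(1, 0.222 + 0.787) = min(1, 1.009) = 1.000
(x ⊕ y) ⊕ ¬y = min(1, 1.000 + 0.213) = min(1, 1.213) = 1.000
¬y ∨ ((x ⊕ y) ⊕ ¬y) = max(0.213, 1.000) = 1.000
¬(¬y ∨ ((x ⊕ y) ⊕ ¬y)) = 1 − 1.000 = 0.000
x ⇒ ¬(¬y ∨ ((x ⊕ y) ⊕ ¬y)) = min(1, 1 − 0.222 + 0.000) = min(1, 0.778) = 0.778
¬(x ⇒ ¬(¬y ∨ ((x ⊕ y) ⊕ ¬y))) = 1 − 0.778 = 0.222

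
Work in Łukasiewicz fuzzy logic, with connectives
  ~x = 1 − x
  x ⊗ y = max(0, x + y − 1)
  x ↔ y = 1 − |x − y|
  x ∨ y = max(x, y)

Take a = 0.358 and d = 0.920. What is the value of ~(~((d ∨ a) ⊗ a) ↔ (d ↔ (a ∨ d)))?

d ∨ a = max(0.920, 0.358) = 0.920
(d ∨ a) ⊗ a = max(0, 0.920 + 0.358 − 1) = max(0, 0.278) = 0.278
~((d ∨ a) ⊗ a) = 1 − 0.278 = 0.722
a ∨ d = max(0.358, 0.920) = 0.920
d ↔ (a ∨ d) = 1 − |0.920 − 0.920| = 1 − 0.000 = 1.000
~((d ∨ a) ⊗ a) ↔ (d ↔ (a ∨ d)) = 1 − |0.722 − 1.000| = 1 − 0.278 = 0.722
~(~((d ∨ a) ⊗ a) ↔ (d ↔ (a ∨ d))) = 1 − 0.722 = 0.278

0.278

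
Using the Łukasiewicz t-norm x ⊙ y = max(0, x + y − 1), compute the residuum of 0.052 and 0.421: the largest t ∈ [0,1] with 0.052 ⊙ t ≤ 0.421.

The residuum of the Łukasiewicz t-norm gives the supremum: min(1, 1 − 0.052 + 0.421).
1 − 0.052 + 0.421 = 1.369, so t = min(1, 1.369) = 1.000.
Check: 0.052 ⊙ 1.000 = max(0, 0.052) = 0.052 ≤ 0.421.

1.000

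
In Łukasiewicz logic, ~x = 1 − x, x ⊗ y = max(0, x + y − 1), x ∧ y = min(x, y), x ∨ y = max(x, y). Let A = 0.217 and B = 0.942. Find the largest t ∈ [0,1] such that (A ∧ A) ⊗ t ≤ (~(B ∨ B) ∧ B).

0.841

A ∧ A = min(0.217, 0.217) = 0.217
So the left factor is A ∧ A = 0.217.
B ∨ B = max(0.942, 0.942) = 0.942
~(B ∨ B) = 1 − 0.942 = 0.058
~(B ∨ B) ∧ B = min(0.058, 0.942) = 0.058
So the right-hand bound is ~(B ∨ B) ∧ B = 0.058.
The residuum of the Łukasiewicz t-norm gives the supremum: min(1, 1 − 0.217 + 0.058).
1 − 0.217 + 0.058 = 0.841, so t = min(1, 0.841) = 0.841.
Check: 0.217 ⊗ 0.841 = max(0, 0.058) = 0.058 ≤ 0.058.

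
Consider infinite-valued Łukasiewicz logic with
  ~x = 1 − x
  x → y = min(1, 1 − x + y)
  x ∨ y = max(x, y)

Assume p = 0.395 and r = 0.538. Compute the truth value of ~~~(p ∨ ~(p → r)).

p → r = min(1, 1 − 0.395 + 0.538) = min(1, 1.143) = 1.000
~(p → r) = 1 − 1.000 = 0.000
p ∨ ~(p → r) = max(0.395, 0.000) = 0.395
~(p ∨ ~(p → r)) = 1 − 0.395 = 0.605
~~(p ∨ ~(p → r)) = 1 − 0.605 = 0.395
~~~(p ∨ ~(p → r)) = 1 − 0.395 = 0.605

0.605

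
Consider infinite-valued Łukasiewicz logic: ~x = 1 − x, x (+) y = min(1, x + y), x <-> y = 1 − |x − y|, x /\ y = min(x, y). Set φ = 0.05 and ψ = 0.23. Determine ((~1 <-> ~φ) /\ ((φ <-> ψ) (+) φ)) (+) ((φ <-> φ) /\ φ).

~1 = 1 − 1.00 = 0.00
~φ = 1 − 0.05 = 0.95
~1 <-> ~φ = 1 − |0.00 − 0.95| = 1 − 0.95 = 0.05
φ <-> ψ = 1 − |0.05 − 0.23| = 1 − 0.18 = 0.82
(φ <-> ψ) (+) φ = min(1, 0.82 + 0.05) = min(1, 0.87) = 0.87
(~1 <-> ~φ) /\ ((φ <-> ψ) (+) φ) = min(0.05, 0.87) = 0.05
φ <-> φ = 1 − |0.05 − 0.05| = 1 − 0.00 = 1.00
(φ <-> φ) /\ φ = min(1.00, 0.05) = 0.05
((~1 <-> ~φ) /\ ((φ <-> ψ) (+) φ)) (+) ((φ <-> φ) /\ φ) = min(1, 0.05 + 0.05) = min(1, 0.10) = 0.10

0.10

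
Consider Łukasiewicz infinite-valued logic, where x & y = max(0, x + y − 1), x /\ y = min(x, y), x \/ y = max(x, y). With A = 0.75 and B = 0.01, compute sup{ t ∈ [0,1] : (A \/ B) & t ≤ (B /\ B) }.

A \/ B = max(0.75, 0.01) = 0.75
So the left factor is A \/ B = 0.75.
B /\ B = min(0.01, 0.01) = 0.01
So the right-hand bound is B /\ B = 0.01.
The residuum of the Łukasiewicz t-norm gives the supremum: min(1, 1 − 0.75 + 0.01).
1 − 0.75 + 0.01 = 0.26, so t = min(1, 0.26) = 0.26.
Check: 0.75 & 0.26 = max(0, 0.01) = 0.01 ≤ 0.01.

0.26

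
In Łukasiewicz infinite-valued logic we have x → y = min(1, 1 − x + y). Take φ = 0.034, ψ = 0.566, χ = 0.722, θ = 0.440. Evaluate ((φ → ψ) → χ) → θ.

φ → ψ = min(1, 1 − 0.034 + 0.566) = min(1, 1.532) = 1.000
(φ → ψ) → χ = min(1, 1 − 1.000 + 0.722) = min(1, 0.722) = 0.722
((φ → ψ) → χ) → θ = min(1, 1 − 0.722 + 0.440) = min(1, 0.718) = 0.718

0.718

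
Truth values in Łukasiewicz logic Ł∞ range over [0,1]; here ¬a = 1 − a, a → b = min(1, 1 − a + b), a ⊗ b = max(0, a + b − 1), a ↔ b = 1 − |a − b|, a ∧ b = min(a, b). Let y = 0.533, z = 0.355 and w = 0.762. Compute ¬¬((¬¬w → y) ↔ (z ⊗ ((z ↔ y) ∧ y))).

0.229

¬w = 1 − 0.762 = 0.238
¬¬w = 1 − 0.238 = 0.762
¬¬w → y = min(1, 1 − 0.762 + 0.533) = min(1, 0.771) = 0.771
z ↔ y = 1 − |0.355 − 0.533| = 1 − 0.178 = 0.822
(z ↔ y) ∧ y = min(0.822, 0.533) = 0.533
z ⊗ ((z ↔ y) ∧ y) = max(0, 0.355 + 0.533 − 1) = max(0, -0.112) = 0.000
(¬¬w → y) ↔ (z ⊗ ((z ↔ y) ∧ y)) = 1 − |0.771 − 0.000| = 1 − 0.771 = 0.229
¬((¬¬w → y) ↔ (z ⊗ ((z ↔ y) ∧ y))) = 1 − 0.229 = 0.771
¬¬((¬¬w → y) ↔ (z ⊗ ((z ↔ y) ∧ y))) = 1 − 0.771 = 0.229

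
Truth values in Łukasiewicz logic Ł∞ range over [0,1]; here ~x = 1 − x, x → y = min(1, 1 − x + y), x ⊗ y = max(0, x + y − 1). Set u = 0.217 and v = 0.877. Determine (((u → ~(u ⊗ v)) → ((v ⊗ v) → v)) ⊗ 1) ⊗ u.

u ⊗ v = max(0, 0.217 + 0.877 − 1) = max(0, 0.094) = 0.094
~(u ⊗ v) = 1 − 0.094 = 0.906
u → ~(u ⊗ v) = min(1, 1 − 0.217 + 0.906) = min(1, 1.689) = 1.000
v ⊗ v = max(0, 0.877 + 0.877 − 1) = max(0, 0.754) = 0.754
(v ⊗ v) → v = min(1, 1 − 0.754 + 0.877) = min(1, 1.123) = 1.000
(u → ~(u ⊗ v)) → ((v ⊗ v) → v) = min(1, 1 − 1.000 + 1.000) = min(1, 1.000) = 1.000
((u → ~(u ⊗ v)) → ((v ⊗ v) → v)) ⊗ 1 = max(0, 1.000 + 1.000 − 1) = max(0, 1.000) = 1.000
(((u → ~(u ⊗ v)) → ((v ⊗ v) → v)) ⊗ 1) ⊗ u = max(0, 1.000 + 0.217 − 1) = max(0, 0.217) = 0.217

0.217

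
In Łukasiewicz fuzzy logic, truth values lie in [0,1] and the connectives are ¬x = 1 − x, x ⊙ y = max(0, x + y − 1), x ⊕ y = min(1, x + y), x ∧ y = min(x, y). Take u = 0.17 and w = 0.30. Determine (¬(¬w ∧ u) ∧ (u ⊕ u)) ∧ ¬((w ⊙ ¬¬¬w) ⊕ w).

¬w = 1 − 0.30 = 0.70
¬w ∧ u = min(0.70, 0.17) = 0.17
¬(¬w ∧ u) = 1 − 0.17 = 0.83
u ⊕ u = min(1, 0.17 + 0.17) = min(1, 0.34) = 0.34
¬(¬w ∧ u) ∧ (u ⊕ u) = min(0.83, 0.34) = 0.34
¬¬w = 1 − 0.70 = 0.30
¬¬¬w = 1 − 0.30 = 0.70
w ⊙ ¬¬¬w = max(0, 0.30 + 0.70 − 1) = max(0, 0.00) = 0.00
(w ⊙ ¬¬¬w) ⊕ w = min(1, 0.00 + 0.30) = min(1, 0.30) = 0.30
¬((w ⊙ ¬¬¬w) ⊕ w) = 1 − 0.30 = 0.70
(¬(¬w ∧ u) ∧ (u ⊕ u)) ∧ ¬((w ⊙ ¬¬¬w) ⊕ w) = min(0.34, 0.70) = 0.34

0.34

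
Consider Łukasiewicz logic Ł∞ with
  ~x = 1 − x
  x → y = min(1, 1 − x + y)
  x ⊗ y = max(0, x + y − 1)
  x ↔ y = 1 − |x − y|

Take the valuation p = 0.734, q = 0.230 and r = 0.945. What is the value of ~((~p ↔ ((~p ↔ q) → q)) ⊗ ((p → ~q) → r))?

~p = 1 − 0.734 = 0.266
~p ↔ q = 1 − |0.266 − 0.230| = 1 − 0.036 = 0.964
(~p ↔ q) → q = min(1, 1 − 0.964 + 0.230) = min(1, 0.266) = 0.266
~p ↔ ((~p ↔ q) → q) = 1 − |0.266 − 0.266| = 1 − 0.000 = 1.000
~q = 1 − 0.230 = 0.770
p → ~q = min(1, 1 − 0.734 + 0.770) = min(1, 1.036) = 1.000
(p → ~q) → r = min(1, 1 − 1.000 + 0.945) = min(1, 0.945) = 0.945
(~p ↔ ((~p ↔ q) → q)) ⊗ ((p → ~q) → r) = max(0, 1.000 + 0.945 − 1) = max(0, 0.945) = 0.945
~((~p ↔ ((~p ↔ q) → q)) ⊗ ((p → ~q) → r)) = 1 − 0.945 = 0.055

0.055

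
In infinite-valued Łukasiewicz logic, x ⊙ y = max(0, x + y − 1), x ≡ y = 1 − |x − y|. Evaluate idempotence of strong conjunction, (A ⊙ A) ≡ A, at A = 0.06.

A ⊙ A = max(0, 0.06 + 0.06 − 1) = max(0, -0.88) = 0.00
(A ⊙ A) ≡ A = 1 − |0.00 − 0.06| = 1 − 0.06 = 0.94
(The value 0.94 < 1 shows this instance is not satisfied; fails in Ł∞ since a ⊗ a = max(0, 2a−1) ≠ a in general.)

0.94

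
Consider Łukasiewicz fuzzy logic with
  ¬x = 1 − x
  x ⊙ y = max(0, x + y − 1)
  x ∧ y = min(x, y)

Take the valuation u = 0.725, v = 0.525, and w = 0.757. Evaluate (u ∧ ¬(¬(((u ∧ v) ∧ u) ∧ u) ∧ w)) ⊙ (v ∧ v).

u ∧ v = min(0.725, 0.525) = 0.525
(u ∧ v) ∧ u = min(0.525, 0.725) = 0.525
((u ∧ v) ∧ u) ∧ u = min(0.525, 0.725) = 0.525
¬(((u ∧ v) ∧ u) ∧ u) = 1 − 0.525 = 0.475
¬(((u ∧ v) ∧ u) ∧ u) ∧ w = min(0.475, 0.757) = 0.475
¬(¬(((u ∧ v) ∧ u) ∧ u) ∧ w) = 1 − 0.475 = 0.525
u ∧ ¬(¬(((u ∧ v) ∧ u) ∧ u) ∧ w) = min(0.725, 0.525) = 0.525
v ∧ v = min(0.525, 0.525) = 0.525
(u ∧ ¬(¬(((u ∧ v) ∧ u) ∧ u) ∧ w)) ⊙ (v ∧ v) = max(0, 0.525 + 0.525 − 1) = max(0, 0.050) = 0.050

0.050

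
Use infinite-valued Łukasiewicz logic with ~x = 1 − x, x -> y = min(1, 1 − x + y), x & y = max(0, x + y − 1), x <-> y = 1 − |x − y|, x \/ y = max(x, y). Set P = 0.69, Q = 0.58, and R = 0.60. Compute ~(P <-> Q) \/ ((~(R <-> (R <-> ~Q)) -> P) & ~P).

0.31

P <-> Q = 1 − |0.69 − 0.58| = 1 − 0.11 = 0.89
~(P <-> Q) = 1 − 0.89 = 0.11
~Q = 1 − 0.58 = 0.42
R <-> ~Q = 1 − |0.60 − 0.42| = 1 − 0.18 = 0.82
R <-> (R <-> ~Q) = 1 − |0.60 − 0.82| = 1 − 0.22 = 0.78
~(R <-> (R <-> ~Q)) = 1 − 0.78 = 0.22
~(R <-> (R <-> ~Q)) -> P = min(1, 1 − 0.22 + 0.69) = min(1, 1.47) = 1.00
~P = 1 − 0.69 = 0.31
(~(R <-> (R <-> ~Q)) -> P) & ~P = max(0, 1.00 + 0.31 − 1) = max(0, 0.31) = 0.31
~(P <-> Q) \/ ((~(R <-> (R <-> ~Q)) -> P) & ~P) = max(0.11, 0.31) = 0.31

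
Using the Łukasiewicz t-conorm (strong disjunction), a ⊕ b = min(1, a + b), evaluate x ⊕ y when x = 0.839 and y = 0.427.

x ⊕ y = min(1, 0.839 + 0.427) = min(1, 1.266) = 1.000
For comparison, the Gödel t-conorm max(a, b) would give 0.839.

1.000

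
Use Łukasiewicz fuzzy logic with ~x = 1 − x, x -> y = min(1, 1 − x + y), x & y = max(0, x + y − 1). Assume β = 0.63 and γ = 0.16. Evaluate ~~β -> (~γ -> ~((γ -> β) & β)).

0.90

~β = 1 − 0.63 = 0.37
~~β = 1 − 0.37 = 0.63
~γ = 1 − 0.16 = 0.84
γ -> β = min(1, 1 − 0.16 + 0.63) = min(1, 1.47) = 1.00
(γ -> β) & β = max(0, 1.00 + 0.63 − 1) = max(0, 0.63) = 0.63
~((γ -> β) & β) = 1 − 0.63 = 0.37
~γ -> ~((γ -> β) & β) = min(1, 1 − 0.84 + 0.37) = min(1, 0.53) = 0.53
~~β -> (~γ -> ~((γ -> β) & β)) = min(1, 1 − 0.63 + 0.53) = min(1, 0.90) = 0.90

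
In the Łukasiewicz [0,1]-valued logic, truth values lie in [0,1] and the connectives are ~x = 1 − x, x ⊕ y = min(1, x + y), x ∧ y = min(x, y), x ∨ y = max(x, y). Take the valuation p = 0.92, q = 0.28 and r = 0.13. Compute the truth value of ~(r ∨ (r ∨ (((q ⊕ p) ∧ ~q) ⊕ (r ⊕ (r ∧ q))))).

q ⊕ p = min(1, 0.28 + 0.92) = min(1, 1.20) = 1.00
~q = 1 − 0.28 = 0.72
(q ⊕ p) ∧ ~q = min(1.00, 0.72) = 0.72
r ∧ q = min(0.13, 0.28) = 0.13
r ⊕ (r ∧ q) = min(1, 0.13 + 0.13) = min(1, 0.26) = 0.26
((q ⊕ p) ∧ ~q) ⊕ (r ⊕ (r ∧ q)) = min(1, 0.72 + 0.26) = min(1, 0.98) = 0.98
r ∨ (((q ⊕ p) ∧ ~q) ⊕ (r ⊕ (r ∧ q))) = max(0.13, 0.98) = 0.98
r ∨ (r ∨ (((q ⊕ p) ∧ ~q) ⊕ (r ⊕ (r ∧ q)))) = max(0.13, 0.98) = 0.98
~(r ∨ (r ∨ (((q ⊕ p) ∧ ~q) ⊕ (r ⊕ (r ∧ q))))) = 1 − 0.98 = 0.02

0.02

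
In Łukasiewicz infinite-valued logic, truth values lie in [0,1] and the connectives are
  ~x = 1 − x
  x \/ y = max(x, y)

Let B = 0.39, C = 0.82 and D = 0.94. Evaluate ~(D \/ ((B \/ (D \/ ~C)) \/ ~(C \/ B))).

~C = 1 − 0.82 = 0.18
D \/ ~C = max(0.94, 0.18) = 0.94
B \/ (D \/ ~C) = max(0.39, 0.94) = 0.94
C \/ B = max(0.82, 0.39) = 0.82
~(C \/ B) = 1 − 0.82 = 0.18
(B \/ (D \/ ~C)) \/ ~(C \/ B) = max(0.94, 0.18) = 0.94
D \/ ((B \/ (D \/ ~C)) \/ ~(C \/ B)) = max(0.94, 0.94) = 0.94
~(D \/ ((B \/ (D \/ ~C)) \/ ~(C \/ B))) = 1 − 0.94 = 0.06

0.06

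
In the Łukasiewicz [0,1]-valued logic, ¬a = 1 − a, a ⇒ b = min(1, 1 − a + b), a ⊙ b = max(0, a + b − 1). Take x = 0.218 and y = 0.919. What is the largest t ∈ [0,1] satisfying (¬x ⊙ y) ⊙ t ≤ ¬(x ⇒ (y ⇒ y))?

¬x = 1 − 0.218 = 0.782
¬x ⊙ y = max(0, 0.782 + 0.919 − 1) = max(0, 0.701) = 0.701
So the left factor is ¬x ⊙ y = 0.701.
y ⇒ y = min(1, 1 − 0.919 + 0.919) = min(1, 1.000) = 1.000
x ⇒ (y ⇒ y) = min(1, 1 − 0.218 + 1.000) = min(1, 1.782) = 1.000
¬(x ⇒ (y ⇒ y)) = 1 − 1.000 = 0.000
So the right-hand bound is ¬(x ⇒ (y ⇒ y)) = 0.000.
The residuum of the Łukasiewicz t-norm gives the supremum: min(1, 1 − 0.701 + 0.000).
1 − 0.701 + 0.000 = 0.299, so t = min(1, 0.299) = 0.299.
Check: 0.701 ⊙ 0.299 = max(0, 0.000) = 0.000 ≤ 0.000.

0.299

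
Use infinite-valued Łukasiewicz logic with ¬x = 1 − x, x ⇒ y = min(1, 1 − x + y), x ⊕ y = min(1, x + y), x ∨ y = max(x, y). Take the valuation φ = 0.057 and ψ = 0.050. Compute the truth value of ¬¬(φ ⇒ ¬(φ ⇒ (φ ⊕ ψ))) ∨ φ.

φ ⊕ ψ = min(1, 0.057 + 0.050) = min(1, 0.107) = 0.107
φ ⇒ (φ ⊕ ψ) = min(1, 1 − 0.057 + 0.107) = min(1, 1.050) = 1.000
¬(φ ⇒ (φ ⊕ ψ)) = 1 − 1.000 = 0.000
φ ⇒ ¬(φ ⇒ (φ ⊕ ψ)) = min(1, 1 − 0.057 + 0.000) = min(1, 0.943) = 0.943
¬(φ ⇒ ¬(φ ⇒ (φ ⊕ ψ))) = 1 − 0.943 = 0.057
¬¬(φ ⇒ ¬(φ ⇒ (φ ⊕ ψ))) = 1 − 0.057 = 0.943
¬¬(φ ⇒ ¬(φ ⇒ (φ ⊕ ψ))) ∨ φ = max(0.943, 0.057) = 0.943

0.943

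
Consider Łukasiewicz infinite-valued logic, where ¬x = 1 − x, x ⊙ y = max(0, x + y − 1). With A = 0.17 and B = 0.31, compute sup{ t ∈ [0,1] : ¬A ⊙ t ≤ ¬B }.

¬A = 1 − 0.17 = 0.83
So the left factor is ¬A = 0.83.
¬B = 1 − 0.31 = 0.69
So the right-hand bound is ¬B = 0.69.
The residuum of the Łukasiewicz t-norm gives the supremum: min(1, 1 − 0.83 + 0.69).
1 − 0.83 + 0.69 = 0.86, so t = min(1, 0.86) = 0.86.
Check: 0.83 ⊙ 0.86 = max(0, 0.69) = 0.69 ≤ 0.69.

0.86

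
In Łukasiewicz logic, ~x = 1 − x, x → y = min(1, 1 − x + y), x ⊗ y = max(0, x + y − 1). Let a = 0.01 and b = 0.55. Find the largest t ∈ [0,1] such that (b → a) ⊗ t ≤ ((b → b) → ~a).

1.00

b → a = min(1, 1 − 0.55 + 0.01) = min(1, 0.46) = 0.46
So the left factor is b → a = 0.46.
b → b = min(1, 1 − 0.55 + 0.55) = min(1, 1.00) = 1.00
~a = 1 − 0.01 = 0.99
(b → b) → ~a = min(1, 1 − 1.00 + 0.99) = min(1, 0.99) = 0.99
So the right-hand bound is (b → b) → ~a = 0.99.
The residuum of the Łukasiewicz t-norm gives the supremum: min(1, 1 − 0.46 + 0.99).
1 − 0.46 + 0.99 = 1.53, so t = min(1, 1.53) = 1.00.
Check: 0.46 ⊗ 1.00 = max(0, 0.46) = 0.46 ≤ 0.99.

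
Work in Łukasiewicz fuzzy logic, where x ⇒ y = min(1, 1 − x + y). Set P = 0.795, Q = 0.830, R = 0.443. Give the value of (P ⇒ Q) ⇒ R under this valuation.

P ⇒ Q = min(1, 1 − 0.795 + 0.830) = min(1, 1.035) = 1.000
(P ⇒ Q) ⇒ R = min(1, 1 − 1.000 + 0.443) = min(1, 0.443) = 0.443

0.443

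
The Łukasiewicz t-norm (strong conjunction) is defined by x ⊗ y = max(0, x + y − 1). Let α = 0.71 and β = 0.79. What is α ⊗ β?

α ⊗ β = max(0, 0.71 + 0.79 − 1) = max(0, 0.50) = 0.50
For comparison, the Gödel (minimum) t-norm min(x, y) would give 0.71.

0.50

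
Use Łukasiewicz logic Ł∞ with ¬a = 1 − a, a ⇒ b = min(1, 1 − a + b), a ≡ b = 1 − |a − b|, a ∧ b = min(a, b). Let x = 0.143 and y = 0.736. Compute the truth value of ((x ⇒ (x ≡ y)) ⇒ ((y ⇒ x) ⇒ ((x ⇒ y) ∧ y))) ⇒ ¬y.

x ≡ y = 1 − |0.143 − 0.736| = 1 − 0.593 = 0.407
x ⇒ (x ≡ y) = min(1, 1 − 0.143 + 0.407) = min(1, 1.264) = 1.000
y ⇒ x = min(1, 1 − 0.736 + 0.143) = min(1, 0.407) = 0.407
x ⇒ y = min(1, 1 − 0.143 + 0.736) = min(1, 1.593) = 1.000
(x ⇒ y) ∧ y = min(1.000, 0.736) = 0.736
(y ⇒ x) ⇒ ((x ⇒ y) ∧ y) = min(1, 1 − 0.407 + 0.736) = min(1, 1.329) = 1.000
(x ⇒ (x ≡ y)) ⇒ ((y ⇒ x) ⇒ ((x ⇒ y) ∧ y)) = min(1, 1 − 1.000 + 1.000) = min(1, 1.000) = 1.000
¬y = 1 − 0.736 = 0.264
((x ⇒ (x ≡ y)) ⇒ ((y ⇒ x) ⇒ ((x ⇒ y) ∧ y))) ⇒ ¬y = min(1, 1 − 1.000 + 0.264) = min(1, 0.264) = 0.264

0.264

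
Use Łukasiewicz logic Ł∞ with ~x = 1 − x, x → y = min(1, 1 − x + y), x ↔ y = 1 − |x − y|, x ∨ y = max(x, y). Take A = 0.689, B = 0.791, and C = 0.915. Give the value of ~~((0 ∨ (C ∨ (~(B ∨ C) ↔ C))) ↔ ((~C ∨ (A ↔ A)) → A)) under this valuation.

B ∨ C = max(0.791, 0.915) = 0.915
~(B ∨ C) = 1 − 0.915 = 0.085
~(B ∨ C) ↔ C = 1 − |0.085 − 0.915| = 1 − 0.830 = 0.170
C ∨ (~(B ∨ C) ↔ C) = max(0.915, 0.170) = 0.915
0 ∨ (C ∨ (~(B ∨ C) ↔ C)) = max(0.000, 0.915) = 0.915
~C = 1 − 0.915 = 0.085
A ↔ A = 1 − |0.689 − 0.689| = 1 − 0.000 = 1.000
~C ∨ (A ↔ A) = max(0.085, 1.000) = 1.000
(~C ∨ (A ↔ A)) → A = min(1, 1 − 1.000 + 0.689) = min(1, 0.689) = 0.689
(0 ∨ (C ∨ (~(B ∨ C) ↔ C))) ↔ ((~C ∨ (A ↔ A)) → A) = 1 − |0.915 − 0.689| = 1 − 0.226 = 0.774
~((0 ∨ (C ∨ (~(B ∨ C) ↔ C))) ↔ ((~C ∨ (A ↔ A)) → A)) = 1 − 0.774 = 0.226
~~((0 ∨ (C ∨ (~(B ∨ C) ↔ C))) ↔ ((~C ∨ (A ↔ A)) → A)) = 1 − 0.226 = 0.774

0.774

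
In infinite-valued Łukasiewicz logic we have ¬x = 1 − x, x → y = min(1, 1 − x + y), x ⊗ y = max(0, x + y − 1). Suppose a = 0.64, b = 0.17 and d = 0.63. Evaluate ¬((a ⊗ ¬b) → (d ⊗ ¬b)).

¬b = 1 − 0.17 = 0.83
a ⊗ ¬b = max(0, 0.64 + 0.83 − 1) = max(0, 0.47) = 0.47
d ⊗ ¬b = max(0, 0.63 + 0.83 − 1) = max(0, 0.46) = 0.46
(a ⊗ ¬b) → (d ⊗ ¬b) = min(1, 1 − 0.47 + 0.46) = min(1, 0.99) = 0.99
¬((a ⊗ ¬b) → (d ⊗ ¬b)) = 1 − 0.99 = 0.01

0.01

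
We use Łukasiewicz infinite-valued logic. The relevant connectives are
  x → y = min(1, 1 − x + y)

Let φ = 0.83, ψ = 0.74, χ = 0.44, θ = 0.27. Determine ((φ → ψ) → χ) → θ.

φ → ψ = min(1, 1 − 0.83 + 0.74) = min(1, 0.91) = 0.91
(φ → ψ) → χ = min(1, 1 − 0.91 + 0.44) = min(1, 0.53) = 0.53
((φ → ψ) → χ) → θ = min(1, 1 − 0.53 + 0.27) = min(1, 0.74) = 0.74

0.74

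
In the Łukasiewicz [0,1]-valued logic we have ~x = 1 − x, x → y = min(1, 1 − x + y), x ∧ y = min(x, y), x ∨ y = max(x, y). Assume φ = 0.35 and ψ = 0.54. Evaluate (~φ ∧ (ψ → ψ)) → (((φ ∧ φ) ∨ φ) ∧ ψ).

~φ = 1 − 0.35 = 0.65
ψ → ψ = min(1, 1 − 0.54 + 0.54) = min(1, 1.00) = 1.00
~φ ∧ (ψ → ψ) = min(0.65, 1.00) = 0.65
φ ∧ φ = min(0.35, 0.35) = 0.35
(φ ∧ φ) ∨ φ = max(0.35, 0.35) = 0.35
((φ ∧ φ) ∨ φ) ∧ ψ = min(0.35, 0.54) = 0.35
(~φ ∧ (ψ → ψ)) → (((φ ∧ φ) ∨ φ) ∧ ψ) = min(1, 1 − 0.65 + 0.35) = min(1, 0.70) = 0.70

0.70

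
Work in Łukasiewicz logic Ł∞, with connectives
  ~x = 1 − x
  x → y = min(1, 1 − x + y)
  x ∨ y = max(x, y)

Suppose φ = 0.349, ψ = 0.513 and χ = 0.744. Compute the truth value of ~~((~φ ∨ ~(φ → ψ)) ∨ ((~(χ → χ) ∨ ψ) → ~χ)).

0.743

~φ = 1 − 0.349 = 0.651
φ → ψ = min(1, 1 − 0.349 + 0.513) = min(1, 1.164) = 1.000
~(φ → ψ) = 1 − 1.000 = 0.000
~φ ∨ ~(φ → ψ) = max(0.651, 0.000) = 0.651
χ → χ = min(1, 1 − 0.744 + 0.744) = min(1, 1.000) = 1.000
~(χ → χ) = 1 − 1.000 = 0.000
~(χ → χ) ∨ ψ = max(0.000, 0.513) = 0.513
~χ = 1 − 0.744 = 0.256
(~(χ → χ) ∨ ψ) → ~χ = min(1, 1 − 0.513 + 0.256) = min(1, 0.743) = 0.743
(~φ ∨ ~(φ → ψ)) ∨ ((~(χ → χ) ∨ ψ) → ~χ) = max(0.651, 0.743) = 0.743
~((~φ ∨ ~(φ → ψ)) ∨ ((~(χ → χ) ∨ ψ) → ~χ)) = 1 − 0.743 = 0.257
~~((~φ ∨ ~(φ → ψ)) ∨ ((~(χ → χ) ∨ ψ) → ~χ)) = 1 − 0.257 = 0.743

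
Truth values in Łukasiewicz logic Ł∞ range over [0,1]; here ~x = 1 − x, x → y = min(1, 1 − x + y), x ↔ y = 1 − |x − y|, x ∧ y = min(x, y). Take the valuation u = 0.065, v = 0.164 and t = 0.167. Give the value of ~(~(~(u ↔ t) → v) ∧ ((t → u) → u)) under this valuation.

1.000

u ↔ t = 1 − |0.065 − 0.167| = 1 − 0.102 = 0.898
~(u ↔ t) = 1 − 0.898 = 0.102
~(u ↔ t) → v = min(1, 1 − 0.102 + 0.164) = min(1, 1.062) = 1.000
~(~(u ↔ t) → v) = 1 − 1.000 = 0.000
t → u = min(1, 1 − 0.167 + 0.065) = min(1, 0.898) = 0.898
(t → u) → u = min(1, 1 − 0.898 + 0.065) = min(1, 0.167) = 0.167
~(~(u ↔ t) → v) ∧ ((t → u) → u) = min(0.000, 0.167) = 0.000
~(~(~(u ↔ t) → v) ∧ ((t → u) → u)) = 1 − 0.000 = 1.000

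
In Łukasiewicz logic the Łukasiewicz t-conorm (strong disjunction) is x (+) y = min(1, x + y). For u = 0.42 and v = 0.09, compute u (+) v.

u (+) v = min(1, 0.42 + 0.09) = min(1, 0.51) = 0.51
For comparison, the Gödel t-conorm max(x, y) would give 0.42.

0.51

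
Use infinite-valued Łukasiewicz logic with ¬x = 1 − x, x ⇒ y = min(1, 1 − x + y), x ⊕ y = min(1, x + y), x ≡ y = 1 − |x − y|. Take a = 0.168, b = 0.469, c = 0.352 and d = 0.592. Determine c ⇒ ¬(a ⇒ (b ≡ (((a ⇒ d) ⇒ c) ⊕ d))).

a ⇒ d = min(1, 1 − 0.168 + 0.592) = min(1, 1.424) = 1.000
(a ⇒ d) ⇒ c = min(1, 1 − 1.000 + 0.352) = min(1, 0.352) = 0.352
((a ⇒ d) ⇒ c) ⊕ d = min(1, 0.352 + 0.592) = min(1, 0.944) = 0.944
b ≡ (((a ⇒ d) ⇒ c) ⊕ d) = 1 − |0.469 − 0.944| = 1 − 0.475 = 0.525
a ⇒ (b ≡ (((a ⇒ d) ⇒ c) ⊕ d)) = min(1, 1 − 0.168 + 0.525) = min(1, 1.357) = 1.000
¬(a ⇒ (b ≡ (((a ⇒ d) ⇒ c) ⊕ d))) = 1 − 1.000 = 0.000
c ⇒ ¬(a ⇒ (b ≡ (((a ⇒ d) ⇒ c) ⊕ d))) = min(1, 1 − 0.352 + 0.000) = min(1, 0.648) = 0.648

0.648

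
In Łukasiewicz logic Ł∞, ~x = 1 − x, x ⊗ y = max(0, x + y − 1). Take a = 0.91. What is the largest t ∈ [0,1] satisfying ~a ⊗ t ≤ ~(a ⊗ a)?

~a = 1 − 0.91 = 0.09
So the left factor is ~a = 0.09.
a ⊗ a = max(0, 0.91 + 0.91 − 1) = max(0, 0.82) = 0.82
~(a ⊗ a) = 1 − 0.82 = 0.18
So the right-hand bound is ~(a ⊗ a) = 0.18.
The residuum of the Łukasiewicz t-norm gives the supremum: min(1, 1 − 0.09 + 0.18).
1 − 0.09 + 0.18 = 1.09, so t = min(1, 1.09) = 1.00.
Check: 0.09 ⊗ 1.00 = max(0, 0.09) = 0.09 ≤ 0.18.

1.00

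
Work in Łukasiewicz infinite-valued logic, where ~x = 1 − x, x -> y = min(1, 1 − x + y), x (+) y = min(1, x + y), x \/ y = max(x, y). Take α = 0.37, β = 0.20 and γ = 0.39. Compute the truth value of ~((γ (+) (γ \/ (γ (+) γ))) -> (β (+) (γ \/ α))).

γ (+) γ = min(1, 0.39 + 0.39) = min(1, 0.78) = 0.78
γ \/ (γ (+) γ) = max(0.39, 0.78) = 0.78
γ (+) (γ \/ (γ (+) γ)) = min(1, 0.39 + 0.78) = min(1, 1.17) = 1.00
γ \/ α = max(0.39, 0.37) = 0.39
β (+) (γ \/ α) = min(1, 0.20 + 0.39) = min(1, 0.59) = 0.59
(γ (+) (γ \/ (γ (+) γ))) -> (β (+) (γ \/ α)) = min(1, 1 − 1.00 + 0.59) = min(1, 0.59) = 0.59
~((γ (+) (γ \/ (γ (+) γ))) -> (β (+) (γ \/ α))) = 1 − 0.59 = 0.41

0.41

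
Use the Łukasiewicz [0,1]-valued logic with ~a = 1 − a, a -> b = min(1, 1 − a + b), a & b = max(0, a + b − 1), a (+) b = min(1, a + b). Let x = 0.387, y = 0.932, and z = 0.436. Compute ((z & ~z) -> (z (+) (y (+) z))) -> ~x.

~z = 1 − 0.436 = 0.564
z & ~z = max(0, 0.436 + 0.564 − 1) = max(0, 0.000) = 0.000
y (+) z = min(1, 0.932 + 0.436) = min(1, 1.368) = 1.000
z (+) (y (+) z) = min(1, 0.436 + 1.000) = min(1, 1.436) = 1.000
(z & ~z) -> (z (+) (y (+) z)) = min(1, 1 − 0.000 + 1.000) = min(1, 2.000) = 1.000
~x = 1 − 0.387 = 0.613
((z & ~z) -> (z (+) (y (+) z))) -> ~x = min(1, 1 − 1.000 + 0.613) = min(1, 0.613) = 0.613

0.613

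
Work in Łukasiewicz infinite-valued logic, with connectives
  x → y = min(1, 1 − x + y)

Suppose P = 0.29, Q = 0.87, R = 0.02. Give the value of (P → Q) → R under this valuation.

0.02

P → Q = min(1, 1 − 0.29 + 0.87) = min(1, 1.58) = 1.00
(P → Q) → R = min(1, 1 − 1.00 + 0.02) = min(1, 0.02) = 0.02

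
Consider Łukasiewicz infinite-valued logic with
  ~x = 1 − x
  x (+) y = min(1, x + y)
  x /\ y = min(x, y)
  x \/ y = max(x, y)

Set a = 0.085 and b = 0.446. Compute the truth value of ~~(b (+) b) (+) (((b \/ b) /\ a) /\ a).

0.977

b (+) b = min(1, 0.446 + 0.446) = min(1, 0.892) = 0.892
~(b (+) b) = 1 − 0.892 = 0.108
~~(b (+) b) = 1 − 0.108 = 0.892
b \/ b = max(0.446, 0.446) = 0.446
(b \/ b) /\ a = min(0.446, 0.085) = 0.085
((b \/ b) /\ a) /\ a = min(0.085, 0.085) = 0.085
~~(b (+) b) (+) (((b \/ b) /\ a) /\ a) = min(1, 0.892 + 0.085) = min(1, 0.977) = 0.977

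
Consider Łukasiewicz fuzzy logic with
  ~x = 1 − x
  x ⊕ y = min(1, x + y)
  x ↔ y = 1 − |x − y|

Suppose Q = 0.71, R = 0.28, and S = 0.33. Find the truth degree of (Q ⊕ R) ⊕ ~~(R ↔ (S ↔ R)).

Q ⊕ R = min(1, 0.71 + 0.28) = min(1, 0.99) = 0.99
S ↔ R = 1 − |0.33 − 0.28| = 1 − 0.05 = 0.95
R ↔ (S ↔ R) = 1 − |0.28 − 0.95| = 1 − 0.67 = 0.33
~(R ↔ (S ↔ R)) = 1 − 0.33 = 0.67
~~(R ↔ (S ↔ R)) = 1 − 0.67 = 0.33
(Q ⊕ R) ⊕ ~~(R ↔ (S ↔ R)) = min(1, 0.99 + 0.33) = min(1, 1.32) = 1.00

1.00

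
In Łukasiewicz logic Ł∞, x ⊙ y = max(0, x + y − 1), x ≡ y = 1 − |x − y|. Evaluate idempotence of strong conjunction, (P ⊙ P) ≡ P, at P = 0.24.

0.76

P ⊙ P = max(0, 0.24 + 0.24 − 1) = max(0, -0.52) = 0.00
(P ⊙ P) ≡ P = 1 − |0.00 − 0.24| = 1 − 0.24 = 0.76
(The value 0.76 < 1 shows this instance is not satisfied; fails in Ł∞ since a ⊗ a = max(0, 2a−1) ≠ a in general.)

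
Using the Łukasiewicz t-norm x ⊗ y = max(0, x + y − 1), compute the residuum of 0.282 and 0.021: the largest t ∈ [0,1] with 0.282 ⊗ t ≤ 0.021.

0.739

The residuum of the Łukasiewicz t-norm gives the supremum: min(1, 1 − 0.282 + 0.021).
1 − 0.282 + 0.021 = 0.739, so t = min(1, 0.739) = 0.739.
Check: 0.282 ⊗ 0.739 = max(0, 0.021) = 0.021 ≤ 0.021.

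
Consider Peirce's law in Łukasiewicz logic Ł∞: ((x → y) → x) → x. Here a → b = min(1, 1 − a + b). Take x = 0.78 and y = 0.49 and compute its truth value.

0.78

x → y = min(1, 1 − 0.78 + 0.49) = min(1, 0.71) = 0.71
(x → y) → x = min(1, 1 − 0.71 + 0.78) = min(1, 1.07) = 1.00
((x → y) → x) → x = min(1, 1 − 1.00 + 0.78) = min(1, 0.78) = 0.78
(The value 0.78 < 1 shows this instance is not satisfied; not a Ł∞-tautology in general.)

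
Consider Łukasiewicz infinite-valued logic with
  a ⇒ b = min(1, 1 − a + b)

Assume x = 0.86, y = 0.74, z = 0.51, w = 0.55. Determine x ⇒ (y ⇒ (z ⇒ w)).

z ⇒ w = min(1, 1 − 0.51 + 0.55) = min(1, 1.04) = 1.00
y ⇒ (z ⇒ w) = min(1, 1 − 0.74 + 1.00) = min(1, 1.26) = 1.00
x ⇒ (y ⇒ (z ⇒ w)) = min(1, 1 − 0.86 + 1.00) = min(1, 1.14) = 1.00

1.00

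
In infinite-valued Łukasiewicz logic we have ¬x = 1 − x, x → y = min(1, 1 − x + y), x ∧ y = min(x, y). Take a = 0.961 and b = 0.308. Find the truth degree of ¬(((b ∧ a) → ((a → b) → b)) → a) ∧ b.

0.039

b ∧ a = min(0.308, 0.961) = 0.308
a → b = min(1, 1 − 0.961 + 0.308) = min(1, 0.347) = 0.347
(a → b) → b = min(1, 1 − 0.347 + 0.308) = min(1, 0.961) = 0.961
(b ∧ a) → ((a → b) → b) = min(1, 1 − 0.308 + 0.961) = min(1, 1.653) = 1.000
((b ∧ a) → ((a → b) → b)) → a = min(1, 1 − 1.000 + 0.961) = min(1, 0.961) = 0.961
¬(((b ∧ a) → ((a → b) → b)) → a) = 1 − 0.961 = 0.039
¬(((b ∧ a) → ((a → b) → b)) → a) ∧ b = min(0.039, 0.308) = 0.039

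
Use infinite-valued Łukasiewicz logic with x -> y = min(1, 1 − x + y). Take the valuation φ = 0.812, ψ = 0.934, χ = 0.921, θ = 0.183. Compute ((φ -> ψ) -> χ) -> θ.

φ -> ψ = min(1, 1 − 0.812 + 0.934) = min(1, 1.122) = 1.000
(φ -> ψ) -> χ = min(1, 1 − 1.000 + 0.921) = min(1, 0.921) = 0.921
((φ -> ψ) -> χ) -> θ = min(1, 1 − 0.921 + 0.183) = min(1, 0.262) = 0.262

0.262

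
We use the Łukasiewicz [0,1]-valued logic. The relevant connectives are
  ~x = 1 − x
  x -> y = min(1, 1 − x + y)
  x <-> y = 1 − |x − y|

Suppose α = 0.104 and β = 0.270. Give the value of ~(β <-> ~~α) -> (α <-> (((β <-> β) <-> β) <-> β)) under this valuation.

~α = 1 − 0.104 = 0.896
~~α = 1 − 0.896 = 0.104
β <-> ~~α = 1 − |0.270 − 0.104| = 1 − 0.166 = 0.834
~(β <-> ~~α) = 1 − 0.834 = 0.166
β <-> β = 1 − |0.270 − 0.270| = 1 − 0.000 = 1.000
(β <-> β) <-> β = 1 − |1.000 − 0.270| = 1 − 0.730 = 0.270
((β <-> β) <-> β) <-> β = 1 − |0.270 − 0.270| = 1 − 0.000 = 1.000
α <-> (((β <-> β) <-> β) <-> β) = 1 − |0.104 − 1.000| = 1 − 0.896 = 0.104
~(β <-> ~~α) -> (α <-> (((β <-> β) <-> β) <-> β)) = min(1, 1 − 0.166 + 0.104) = min(1, 0.938) = 0.938

0.938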